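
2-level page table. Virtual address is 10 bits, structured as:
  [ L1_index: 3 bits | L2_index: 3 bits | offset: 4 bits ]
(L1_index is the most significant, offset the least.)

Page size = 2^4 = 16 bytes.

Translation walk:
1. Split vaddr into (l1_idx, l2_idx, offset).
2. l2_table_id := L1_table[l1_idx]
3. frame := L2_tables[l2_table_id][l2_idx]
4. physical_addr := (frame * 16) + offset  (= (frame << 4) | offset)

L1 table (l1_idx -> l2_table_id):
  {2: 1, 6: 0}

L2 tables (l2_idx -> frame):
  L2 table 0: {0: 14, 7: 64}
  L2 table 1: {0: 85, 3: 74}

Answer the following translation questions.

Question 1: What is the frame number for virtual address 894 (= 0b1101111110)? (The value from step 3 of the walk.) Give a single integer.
Answer: 64

Derivation:
vaddr = 894: l1_idx=6, l2_idx=7
L1[6] = 0; L2[0][7] = 64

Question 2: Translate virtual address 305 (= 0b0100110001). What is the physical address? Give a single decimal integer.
vaddr = 305 = 0b0100110001
Split: l1_idx=2, l2_idx=3, offset=1
L1[2] = 1
L2[1][3] = 74
paddr = 74 * 16 + 1 = 1185

Answer: 1185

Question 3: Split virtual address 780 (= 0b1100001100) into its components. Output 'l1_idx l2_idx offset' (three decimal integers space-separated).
Answer: 6 0 12

Derivation:
vaddr = 780 = 0b1100001100
  top 3 bits -> l1_idx = 6
  next 3 bits -> l2_idx = 0
  bottom 4 bits -> offset = 12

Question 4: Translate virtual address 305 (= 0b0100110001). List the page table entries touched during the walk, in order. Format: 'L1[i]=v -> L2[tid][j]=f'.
vaddr = 305 = 0b0100110001
Split: l1_idx=2, l2_idx=3, offset=1

Answer: L1[2]=1 -> L2[1][3]=74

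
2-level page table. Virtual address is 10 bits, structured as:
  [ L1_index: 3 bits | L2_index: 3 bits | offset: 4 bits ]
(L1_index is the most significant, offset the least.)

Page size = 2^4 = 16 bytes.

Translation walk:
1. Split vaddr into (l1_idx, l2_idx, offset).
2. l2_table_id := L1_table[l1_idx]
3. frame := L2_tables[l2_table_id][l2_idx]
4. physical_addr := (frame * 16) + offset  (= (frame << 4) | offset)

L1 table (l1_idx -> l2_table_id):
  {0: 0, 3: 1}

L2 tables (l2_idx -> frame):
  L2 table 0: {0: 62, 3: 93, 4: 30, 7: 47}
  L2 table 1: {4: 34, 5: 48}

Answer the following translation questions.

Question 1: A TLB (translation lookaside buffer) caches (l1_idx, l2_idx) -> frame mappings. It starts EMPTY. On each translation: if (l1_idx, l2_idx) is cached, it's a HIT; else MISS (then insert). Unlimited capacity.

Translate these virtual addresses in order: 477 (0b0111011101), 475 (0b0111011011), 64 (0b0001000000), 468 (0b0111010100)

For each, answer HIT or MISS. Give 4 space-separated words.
Answer: MISS HIT MISS HIT

Derivation:
vaddr=477: (3,5) not in TLB -> MISS, insert
vaddr=475: (3,5) in TLB -> HIT
vaddr=64: (0,4) not in TLB -> MISS, insert
vaddr=468: (3,5) in TLB -> HIT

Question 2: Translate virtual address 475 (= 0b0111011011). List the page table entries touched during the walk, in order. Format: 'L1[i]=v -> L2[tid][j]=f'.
vaddr = 475 = 0b0111011011
Split: l1_idx=3, l2_idx=5, offset=11

Answer: L1[3]=1 -> L2[1][5]=48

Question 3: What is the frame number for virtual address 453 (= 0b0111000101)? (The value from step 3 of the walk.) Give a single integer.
vaddr = 453: l1_idx=3, l2_idx=4
L1[3] = 1; L2[1][4] = 34

Answer: 34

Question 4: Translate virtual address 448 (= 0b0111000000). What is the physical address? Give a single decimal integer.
Answer: 544

Derivation:
vaddr = 448 = 0b0111000000
Split: l1_idx=3, l2_idx=4, offset=0
L1[3] = 1
L2[1][4] = 34
paddr = 34 * 16 + 0 = 544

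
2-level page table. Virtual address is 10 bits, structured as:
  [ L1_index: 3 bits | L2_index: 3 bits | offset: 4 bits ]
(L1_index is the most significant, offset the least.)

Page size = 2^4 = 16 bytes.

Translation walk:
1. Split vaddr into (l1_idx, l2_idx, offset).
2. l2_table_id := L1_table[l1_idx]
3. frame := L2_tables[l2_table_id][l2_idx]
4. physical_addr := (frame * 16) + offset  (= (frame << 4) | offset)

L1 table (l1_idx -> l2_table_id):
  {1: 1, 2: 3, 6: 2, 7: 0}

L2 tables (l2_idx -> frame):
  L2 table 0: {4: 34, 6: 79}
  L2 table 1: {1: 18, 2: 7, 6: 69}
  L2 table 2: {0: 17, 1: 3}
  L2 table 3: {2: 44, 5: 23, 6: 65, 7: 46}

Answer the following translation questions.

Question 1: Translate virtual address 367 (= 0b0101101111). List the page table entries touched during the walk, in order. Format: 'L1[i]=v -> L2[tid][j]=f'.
Answer: L1[2]=3 -> L2[3][6]=65

Derivation:
vaddr = 367 = 0b0101101111
Split: l1_idx=2, l2_idx=6, offset=15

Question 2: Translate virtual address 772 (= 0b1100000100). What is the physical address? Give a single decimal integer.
vaddr = 772 = 0b1100000100
Split: l1_idx=6, l2_idx=0, offset=4
L1[6] = 2
L2[2][0] = 17
paddr = 17 * 16 + 4 = 276

Answer: 276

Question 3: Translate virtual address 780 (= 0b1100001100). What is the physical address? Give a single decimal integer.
vaddr = 780 = 0b1100001100
Split: l1_idx=6, l2_idx=0, offset=12
L1[6] = 2
L2[2][0] = 17
paddr = 17 * 16 + 12 = 284

Answer: 284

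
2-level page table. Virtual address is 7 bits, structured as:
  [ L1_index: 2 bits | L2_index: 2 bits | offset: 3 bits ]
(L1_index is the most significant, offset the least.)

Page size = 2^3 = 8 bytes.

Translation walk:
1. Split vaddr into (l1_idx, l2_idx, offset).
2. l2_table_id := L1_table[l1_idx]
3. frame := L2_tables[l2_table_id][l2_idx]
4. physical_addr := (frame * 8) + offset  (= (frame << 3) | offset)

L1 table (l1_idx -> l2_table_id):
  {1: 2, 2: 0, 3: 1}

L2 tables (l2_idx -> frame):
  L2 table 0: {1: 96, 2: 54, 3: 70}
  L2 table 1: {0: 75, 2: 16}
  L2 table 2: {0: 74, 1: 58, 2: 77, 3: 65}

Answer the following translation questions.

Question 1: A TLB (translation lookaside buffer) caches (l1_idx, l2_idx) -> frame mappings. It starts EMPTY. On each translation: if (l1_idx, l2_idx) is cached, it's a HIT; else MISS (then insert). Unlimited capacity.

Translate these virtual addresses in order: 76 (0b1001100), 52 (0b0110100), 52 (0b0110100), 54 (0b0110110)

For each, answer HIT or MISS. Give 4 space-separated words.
Answer: MISS MISS HIT HIT

Derivation:
vaddr=76: (2,1) not in TLB -> MISS, insert
vaddr=52: (1,2) not in TLB -> MISS, insert
vaddr=52: (1,2) in TLB -> HIT
vaddr=54: (1,2) in TLB -> HIT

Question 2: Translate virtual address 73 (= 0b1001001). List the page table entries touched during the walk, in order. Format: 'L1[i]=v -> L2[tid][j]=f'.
vaddr = 73 = 0b1001001
Split: l1_idx=2, l2_idx=1, offset=1

Answer: L1[2]=0 -> L2[0][1]=96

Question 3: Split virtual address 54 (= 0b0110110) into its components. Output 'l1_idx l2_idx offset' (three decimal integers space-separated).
Answer: 1 2 6

Derivation:
vaddr = 54 = 0b0110110
  top 2 bits -> l1_idx = 1
  next 2 bits -> l2_idx = 2
  bottom 3 bits -> offset = 6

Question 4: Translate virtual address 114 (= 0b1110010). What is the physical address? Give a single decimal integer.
Answer: 130

Derivation:
vaddr = 114 = 0b1110010
Split: l1_idx=3, l2_idx=2, offset=2
L1[3] = 1
L2[1][2] = 16
paddr = 16 * 8 + 2 = 130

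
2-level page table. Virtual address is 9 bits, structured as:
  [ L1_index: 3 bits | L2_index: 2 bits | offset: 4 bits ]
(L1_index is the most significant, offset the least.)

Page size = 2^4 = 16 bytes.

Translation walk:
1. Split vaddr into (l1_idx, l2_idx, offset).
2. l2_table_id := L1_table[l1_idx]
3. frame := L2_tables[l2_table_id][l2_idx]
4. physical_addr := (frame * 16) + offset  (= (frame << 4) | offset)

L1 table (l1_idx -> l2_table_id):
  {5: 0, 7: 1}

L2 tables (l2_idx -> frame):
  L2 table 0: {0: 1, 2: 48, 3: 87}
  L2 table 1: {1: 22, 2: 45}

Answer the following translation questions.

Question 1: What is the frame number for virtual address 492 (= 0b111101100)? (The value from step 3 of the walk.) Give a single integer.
Answer: 45

Derivation:
vaddr = 492: l1_idx=7, l2_idx=2
L1[7] = 1; L2[1][2] = 45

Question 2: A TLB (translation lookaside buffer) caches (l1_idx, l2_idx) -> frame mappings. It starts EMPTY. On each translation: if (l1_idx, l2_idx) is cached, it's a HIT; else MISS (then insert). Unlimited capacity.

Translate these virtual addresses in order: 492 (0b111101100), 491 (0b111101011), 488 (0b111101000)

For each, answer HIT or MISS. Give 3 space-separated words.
Answer: MISS HIT HIT

Derivation:
vaddr=492: (7,2) not in TLB -> MISS, insert
vaddr=491: (7,2) in TLB -> HIT
vaddr=488: (7,2) in TLB -> HIT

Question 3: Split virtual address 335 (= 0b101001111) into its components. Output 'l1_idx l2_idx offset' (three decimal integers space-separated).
vaddr = 335 = 0b101001111
  top 3 bits -> l1_idx = 5
  next 2 bits -> l2_idx = 0
  bottom 4 bits -> offset = 15

Answer: 5 0 15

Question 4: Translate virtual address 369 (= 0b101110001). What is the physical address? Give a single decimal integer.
Answer: 1393

Derivation:
vaddr = 369 = 0b101110001
Split: l1_idx=5, l2_idx=3, offset=1
L1[5] = 0
L2[0][3] = 87
paddr = 87 * 16 + 1 = 1393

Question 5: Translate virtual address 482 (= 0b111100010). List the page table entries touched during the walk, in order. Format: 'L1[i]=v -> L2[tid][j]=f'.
vaddr = 482 = 0b111100010
Split: l1_idx=7, l2_idx=2, offset=2

Answer: L1[7]=1 -> L2[1][2]=45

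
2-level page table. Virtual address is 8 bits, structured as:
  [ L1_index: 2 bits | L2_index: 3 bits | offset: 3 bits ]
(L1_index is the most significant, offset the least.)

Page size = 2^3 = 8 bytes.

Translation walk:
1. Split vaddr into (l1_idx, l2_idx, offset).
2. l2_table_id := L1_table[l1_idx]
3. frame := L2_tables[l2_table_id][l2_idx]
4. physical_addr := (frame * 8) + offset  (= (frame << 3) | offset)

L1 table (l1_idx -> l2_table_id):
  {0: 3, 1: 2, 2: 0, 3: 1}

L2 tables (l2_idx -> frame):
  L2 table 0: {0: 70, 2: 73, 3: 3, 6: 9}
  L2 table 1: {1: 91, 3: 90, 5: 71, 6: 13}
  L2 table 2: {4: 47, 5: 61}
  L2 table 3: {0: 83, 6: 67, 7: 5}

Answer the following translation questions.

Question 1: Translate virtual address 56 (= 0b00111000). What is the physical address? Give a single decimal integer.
Answer: 40

Derivation:
vaddr = 56 = 0b00111000
Split: l1_idx=0, l2_idx=7, offset=0
L1[0] = 3
L2[3][7] = 5
paddr = 5 * 8 + 0 = 40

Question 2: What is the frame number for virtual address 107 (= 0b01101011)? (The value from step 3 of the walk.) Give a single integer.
Answer: 61

Derivation:
vaddr = 107: l1_idx=1, l2_idx=5
L1[1] = 2; L2[2][5] = 61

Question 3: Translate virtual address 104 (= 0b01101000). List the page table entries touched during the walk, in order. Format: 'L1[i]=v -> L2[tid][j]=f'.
vaddr = 104 = 0b01101000
Split: l1_idx=1, l2_idx=5, offset=0

Answer: L1[1]=2 -> L2[2][5]=61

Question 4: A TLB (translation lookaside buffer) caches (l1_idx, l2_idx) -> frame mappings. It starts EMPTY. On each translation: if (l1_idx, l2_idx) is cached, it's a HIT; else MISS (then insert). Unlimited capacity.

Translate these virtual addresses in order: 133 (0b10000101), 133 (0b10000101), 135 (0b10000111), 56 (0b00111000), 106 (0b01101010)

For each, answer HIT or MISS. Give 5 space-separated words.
vaddr=133: (2,0) not in TLB -> MISS, insert
vaddr=133: (2,0) in TLB -> HIT
vaddr=135: (2,0) in TLB -> HIT
vaddr=56: (0,7) not in TLB -> MISS, insert
vaddr=106: (1,5) not in TLB -> MISS, insert

Answer: MISS HIT HIT MISS MISS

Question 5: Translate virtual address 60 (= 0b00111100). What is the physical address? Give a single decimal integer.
vaddr = 60 = 0b00111100
Split: l1_idx=0, l2_idx=7, offset=4
L1[0] = 3
L2[3][7] = 5
paddr = 5 * 8 + 4 = 44

Answer: 44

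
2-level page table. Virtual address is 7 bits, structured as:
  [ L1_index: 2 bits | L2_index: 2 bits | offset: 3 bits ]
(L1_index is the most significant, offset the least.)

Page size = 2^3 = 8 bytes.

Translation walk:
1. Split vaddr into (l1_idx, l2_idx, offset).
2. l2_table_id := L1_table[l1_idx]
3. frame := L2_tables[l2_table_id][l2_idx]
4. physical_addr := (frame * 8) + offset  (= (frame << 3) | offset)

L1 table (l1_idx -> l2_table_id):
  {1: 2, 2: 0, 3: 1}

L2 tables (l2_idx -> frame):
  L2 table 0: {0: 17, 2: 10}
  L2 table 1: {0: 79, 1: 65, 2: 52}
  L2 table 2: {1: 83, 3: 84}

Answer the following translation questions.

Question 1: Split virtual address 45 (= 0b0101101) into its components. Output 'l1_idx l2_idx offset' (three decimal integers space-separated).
vaddr = 45 = 0b0101101
  top 2 bits -> l1_idx = 1
  next 2 bits -> l2_idx = 1
  bottom 3 bits -> offset = 5

Answer: 1 1 5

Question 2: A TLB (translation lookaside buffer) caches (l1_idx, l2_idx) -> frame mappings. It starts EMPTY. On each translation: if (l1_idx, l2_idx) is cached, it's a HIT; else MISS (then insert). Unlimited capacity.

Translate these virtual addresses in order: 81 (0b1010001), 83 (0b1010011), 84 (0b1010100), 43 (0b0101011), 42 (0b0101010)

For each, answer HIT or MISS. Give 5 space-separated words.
vaddr=81: (2,2) not in TLB -> MISS, insert
vaddr=83: (2,2) in TLB -> HIT
vaddr=84: (2,2) in TLB -> HIT
vaddr=43: (1,1) not in TLB -> MISS, insert
vaddr=42: (1,1) in TLB -> HIT

Answer: MISS HIT HIT MISS HIT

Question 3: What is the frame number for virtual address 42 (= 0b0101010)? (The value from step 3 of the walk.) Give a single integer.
Answer: 83

Derivation:
vaddr = 42: l1_idx=1, l2_idx=1
L1[1] = 2; L2[2][1] = 83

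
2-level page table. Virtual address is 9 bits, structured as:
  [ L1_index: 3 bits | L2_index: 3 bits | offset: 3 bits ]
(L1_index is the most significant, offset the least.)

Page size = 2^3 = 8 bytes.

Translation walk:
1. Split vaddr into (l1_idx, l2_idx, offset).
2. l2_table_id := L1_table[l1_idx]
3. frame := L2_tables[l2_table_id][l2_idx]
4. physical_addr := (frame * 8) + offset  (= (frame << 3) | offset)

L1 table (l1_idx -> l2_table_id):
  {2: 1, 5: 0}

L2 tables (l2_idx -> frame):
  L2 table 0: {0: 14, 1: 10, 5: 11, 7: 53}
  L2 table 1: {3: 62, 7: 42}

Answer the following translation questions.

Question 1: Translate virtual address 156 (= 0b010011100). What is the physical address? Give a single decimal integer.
Answer: 500

Derivation:
vaddr = 156 = 0b010011100
Split: l1_idx=2, l2_idx=3, offset=4
L1[2] = 1
L2[1][3] = 62
paddr = 62 * 8 + 4 = 500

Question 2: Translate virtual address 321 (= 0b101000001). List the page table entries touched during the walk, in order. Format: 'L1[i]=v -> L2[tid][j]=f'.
Answer: L1[5]=0 -> L2[0][0]=14

Derivation:
vaddr = 321 = 0b101000001
Split: l1_idx=5, l2_idx=0, offset=1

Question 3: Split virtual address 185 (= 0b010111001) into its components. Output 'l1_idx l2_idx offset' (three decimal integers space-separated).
vaddr = 185 = 0b010111001
  top 3 bits -> l1_idx = 2
  next 3 bits -> l2_idx = 7
  bottom 3 bits -> offset = 1

Answer: 2 7 1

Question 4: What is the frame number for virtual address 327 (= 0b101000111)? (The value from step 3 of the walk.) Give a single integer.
Answer: 14

Derivation:
vaddr = 327: l1_idx=5, l2_idx=0
L1[5] = 0; L2[0][0] = 14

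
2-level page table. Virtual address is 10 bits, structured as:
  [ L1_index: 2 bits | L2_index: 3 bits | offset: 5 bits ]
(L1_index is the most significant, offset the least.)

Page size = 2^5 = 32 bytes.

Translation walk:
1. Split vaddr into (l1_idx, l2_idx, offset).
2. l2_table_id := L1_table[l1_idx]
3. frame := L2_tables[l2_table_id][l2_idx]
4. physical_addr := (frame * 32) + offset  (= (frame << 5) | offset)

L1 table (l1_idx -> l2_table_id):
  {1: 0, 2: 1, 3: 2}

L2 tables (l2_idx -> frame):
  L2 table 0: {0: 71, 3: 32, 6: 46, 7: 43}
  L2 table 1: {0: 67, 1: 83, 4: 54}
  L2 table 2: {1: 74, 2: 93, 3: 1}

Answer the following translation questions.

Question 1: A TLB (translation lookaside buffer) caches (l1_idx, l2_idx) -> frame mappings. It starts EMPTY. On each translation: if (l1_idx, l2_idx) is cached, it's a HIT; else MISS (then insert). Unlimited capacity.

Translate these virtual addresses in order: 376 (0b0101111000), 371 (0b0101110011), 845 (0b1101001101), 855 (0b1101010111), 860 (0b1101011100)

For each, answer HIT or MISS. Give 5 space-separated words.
vaddr=376: (1,3) not in TLB -> MISS, insert
vaddr=371: (1,3) in TLB -> HIT
vaddr=845: (3,2) not in TLB -> MISS, insert
vaddr=855: (3,2) in TLB -> HIT
vaddr=860: (3,2) in TLB -> HIT

Answer: MISS HIT MISS HIT HIT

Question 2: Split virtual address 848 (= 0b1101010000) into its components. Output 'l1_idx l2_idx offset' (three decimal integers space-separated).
Answer: 3 2 16

Derivation:
vaddr = 848 = 0b1101010000
  top 2 bits -> l1_idx = 3
  next 3 bits -> l2_idx = 2
  bottom 5 bits -> offset = 16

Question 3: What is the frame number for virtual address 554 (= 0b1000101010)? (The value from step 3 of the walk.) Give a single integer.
Answer: 83

Derivation:
vaddr = 554: l1_idx=2, l2_idx=1
L1[2] = 1; L2[1][1] = 83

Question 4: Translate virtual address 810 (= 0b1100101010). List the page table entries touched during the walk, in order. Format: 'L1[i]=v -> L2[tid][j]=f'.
Answer: L1[3]=2 -> L2[2][1]=74

Derivation:
vaddr = 810 = 0b1100101010
Split: l1_idx=3, l2_idx=1, offset=10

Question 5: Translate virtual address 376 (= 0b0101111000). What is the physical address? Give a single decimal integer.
Answer: 1048

Derivation:
vaddr = 376 = 0b0101111000
Split: l1_idx=1, l2_idx=3, offset=24
L1[1] = 0
L2[0][3] = 32
paddr = 32 * 32 + 24 = 1048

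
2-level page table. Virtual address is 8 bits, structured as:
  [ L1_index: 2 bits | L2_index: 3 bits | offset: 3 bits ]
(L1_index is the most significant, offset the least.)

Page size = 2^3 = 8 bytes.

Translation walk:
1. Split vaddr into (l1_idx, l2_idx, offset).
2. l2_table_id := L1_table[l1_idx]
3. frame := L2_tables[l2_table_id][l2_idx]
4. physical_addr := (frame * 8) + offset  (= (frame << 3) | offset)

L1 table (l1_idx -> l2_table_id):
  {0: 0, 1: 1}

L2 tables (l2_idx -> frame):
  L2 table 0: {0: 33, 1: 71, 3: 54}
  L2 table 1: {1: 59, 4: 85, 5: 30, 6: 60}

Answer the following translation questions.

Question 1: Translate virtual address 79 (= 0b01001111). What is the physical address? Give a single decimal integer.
vaddr = 79 = 0b01001111
Split: l1_idx=1, l2_idx=1, offset=7
L1[1] = 1
L2[1][1] = 59
paddr = 59 * 8 + 7 = 479

Answer: 479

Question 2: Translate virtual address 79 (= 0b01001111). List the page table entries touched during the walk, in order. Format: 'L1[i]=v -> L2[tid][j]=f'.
vaddr = 79 = 0b01001111
Split: l1_idx=1, l2_idx=1, offset=7

Answer: L1[1]=1 -> L2[1][1]=59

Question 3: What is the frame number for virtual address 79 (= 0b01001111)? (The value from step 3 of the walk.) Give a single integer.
Answer: 59

Derivation:
vaddr = 79: l1_idx=1, l2_idx=1
L1[1] = 1; L2[1][1] = 59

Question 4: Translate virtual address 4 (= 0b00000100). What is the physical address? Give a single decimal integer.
vaddr = 4 = 0b00000100
Split: l1_idx=0, l2_idx=0, offset=4
L1[0] = 0
L2[0][0] = 33
paddr = 33 * 8 + 4 = 268

Answer: 268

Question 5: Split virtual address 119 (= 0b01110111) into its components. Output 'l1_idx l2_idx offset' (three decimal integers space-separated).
Answer: 1 6 7

Derivation:
vaddr = 119 = 0b01110111
  top 2 bits -> l1_idx = 1
  next 3 bits -> l2_idx = 6
  bottom 3 bits -> offset = 7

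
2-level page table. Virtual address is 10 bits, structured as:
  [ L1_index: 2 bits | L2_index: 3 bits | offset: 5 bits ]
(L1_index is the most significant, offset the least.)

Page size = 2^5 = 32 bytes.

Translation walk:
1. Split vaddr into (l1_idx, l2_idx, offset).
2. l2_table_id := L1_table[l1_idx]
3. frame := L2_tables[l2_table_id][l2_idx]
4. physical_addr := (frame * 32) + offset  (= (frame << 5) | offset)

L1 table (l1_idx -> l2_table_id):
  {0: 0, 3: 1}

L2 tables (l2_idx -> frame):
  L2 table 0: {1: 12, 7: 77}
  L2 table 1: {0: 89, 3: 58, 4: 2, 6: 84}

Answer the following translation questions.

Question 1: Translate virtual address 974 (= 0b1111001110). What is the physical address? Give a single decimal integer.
vaddr = 974 = 0b1111001110
Split: l1_idx=3, l2_idx=6, offset=14
L1[3] = 1
L2[1][6] = 84
paddr = 84 * 32 + 14 = 2702

Answer: 2702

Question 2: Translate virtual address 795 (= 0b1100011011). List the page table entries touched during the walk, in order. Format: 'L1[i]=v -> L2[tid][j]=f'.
vaddr = 795 = 0b1100011011
Split: l1_idx=3, l2_idx=0, offset=27

Answer: L1[3]=1 -> L2[1][0]=89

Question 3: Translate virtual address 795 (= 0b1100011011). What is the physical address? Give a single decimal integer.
Answer: 2875

Derivation:
vaddr = 795 = 0b1100011011
Split: l1_idx=3, l2_idx=0, offset=27
L1[3] = 1
L2[1][0] = 89
paddr = 89 * 32 + 27 = 2875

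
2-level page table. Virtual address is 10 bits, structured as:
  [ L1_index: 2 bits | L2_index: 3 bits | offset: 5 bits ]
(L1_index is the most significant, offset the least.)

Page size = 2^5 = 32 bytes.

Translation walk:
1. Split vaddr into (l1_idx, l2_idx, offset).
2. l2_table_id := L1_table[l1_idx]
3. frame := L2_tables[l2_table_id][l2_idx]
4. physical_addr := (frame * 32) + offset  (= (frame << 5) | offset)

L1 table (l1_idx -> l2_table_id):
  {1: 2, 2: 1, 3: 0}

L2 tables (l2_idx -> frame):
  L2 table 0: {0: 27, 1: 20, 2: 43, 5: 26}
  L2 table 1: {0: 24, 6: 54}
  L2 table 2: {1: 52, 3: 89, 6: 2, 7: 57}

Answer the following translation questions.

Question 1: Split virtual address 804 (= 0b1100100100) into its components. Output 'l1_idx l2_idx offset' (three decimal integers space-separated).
Answer: 3 1 4

Derivation:
vaddr = 804 = 0b1100100100
  top 2 bits -> l1_idx = 3
  next 3 bits -> l2_idx = 1
  bottom 5 bits -> offset = 4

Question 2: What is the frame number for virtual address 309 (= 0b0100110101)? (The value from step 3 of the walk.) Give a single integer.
vaddr = 309: l1_idx=1, l2_idx=1
L1[1] = 2; L2[2][1] = 52

Answer: 52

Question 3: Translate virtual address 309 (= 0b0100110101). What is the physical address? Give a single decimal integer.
Answer: 1685

Derivation:
vaddr = 309 = 0b0100110101
Split: l1_idx=1, l2_idx=1, offset=21
L1[1] = 2
L2[2][1] = 52
paddr = 52 * 32 + 21 = 1685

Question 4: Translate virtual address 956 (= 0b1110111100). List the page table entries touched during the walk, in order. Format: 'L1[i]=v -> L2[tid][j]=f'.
vaddr = 956 = 0b1110111100
Split: l1_idx=3, l2_idx=5, offset=28

Answer: L1[3]=0 -> L2[0][5]=26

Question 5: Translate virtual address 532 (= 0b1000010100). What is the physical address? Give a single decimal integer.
vaddr = 532 = 0b1000010100
Split: l1_idx=2, l2_idx=0, offset=20
L1[2] = 1
L2[1][0] = 24
paddr = 24 * 32 + 20 = 788

Answer: 788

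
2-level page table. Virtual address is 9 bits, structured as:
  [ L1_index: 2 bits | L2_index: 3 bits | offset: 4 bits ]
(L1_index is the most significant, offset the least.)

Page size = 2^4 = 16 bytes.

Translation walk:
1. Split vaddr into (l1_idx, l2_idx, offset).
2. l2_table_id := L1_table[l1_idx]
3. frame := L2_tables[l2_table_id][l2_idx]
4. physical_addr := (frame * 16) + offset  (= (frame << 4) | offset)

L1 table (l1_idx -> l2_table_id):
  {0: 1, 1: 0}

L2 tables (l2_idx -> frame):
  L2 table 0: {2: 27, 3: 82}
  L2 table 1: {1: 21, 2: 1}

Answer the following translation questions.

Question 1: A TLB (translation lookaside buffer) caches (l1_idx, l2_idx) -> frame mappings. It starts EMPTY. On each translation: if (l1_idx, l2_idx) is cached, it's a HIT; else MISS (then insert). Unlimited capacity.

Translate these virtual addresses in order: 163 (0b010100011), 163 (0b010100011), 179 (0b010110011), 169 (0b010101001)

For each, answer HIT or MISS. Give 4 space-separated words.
Answer: MISS HIT MISS HIT

Derivation:
vaddr=163: (1,2) not in TLB -> MISS, insert
vaddr=163: (1,2) in TLB -> HIT
vaddr=179: (1,3) not in TLB -> MISS, insert
vaddr=169: (1,2) in TLB -> HIT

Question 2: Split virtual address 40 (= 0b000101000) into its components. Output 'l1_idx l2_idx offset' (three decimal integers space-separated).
vaddr = 40 = 0b000101000
  top 2 bits -> l1_idx = 0
  next 3 bits -> l2_idx = 2
  bottom 4 bits -> offset = 8

Answer: 0 2 8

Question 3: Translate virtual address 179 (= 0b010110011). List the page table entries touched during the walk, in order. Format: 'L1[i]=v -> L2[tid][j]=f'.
vaddr = 179 = 0b010110011
Split: l1_idx=1, l2_idx=3, offset=3

Answer: L1[1]=0 -> L2[0][3]=82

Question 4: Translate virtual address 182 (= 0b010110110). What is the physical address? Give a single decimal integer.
vaddr = 182 = 0b010110110
Split: l1_idx=1, l2_idx=3, offset=6
L1[1] = 0
L2[0][3] = 82
paddr = 82 * 16 + 6 = 1318

Answer: 1318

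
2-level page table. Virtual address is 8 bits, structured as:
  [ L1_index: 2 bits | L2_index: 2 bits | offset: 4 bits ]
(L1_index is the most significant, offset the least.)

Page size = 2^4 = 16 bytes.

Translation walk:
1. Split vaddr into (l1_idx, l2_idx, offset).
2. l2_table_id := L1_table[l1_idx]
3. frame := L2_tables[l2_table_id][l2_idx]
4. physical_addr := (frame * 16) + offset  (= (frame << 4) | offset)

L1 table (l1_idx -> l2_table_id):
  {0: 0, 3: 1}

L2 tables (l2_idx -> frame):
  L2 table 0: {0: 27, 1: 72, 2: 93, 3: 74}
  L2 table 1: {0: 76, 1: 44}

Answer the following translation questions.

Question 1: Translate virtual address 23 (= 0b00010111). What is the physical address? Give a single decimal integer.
Answer: 1159

Derivation:
vaddr = 23 = 0b00010111
Split: l1_idx=0, l2_idx=1, offset=7
L1[0] = 0
L2[0][1] = 72
paddr = 72 * 16 + 7 = 1159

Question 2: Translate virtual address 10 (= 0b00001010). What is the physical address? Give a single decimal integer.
Answer: 442

Derivation:
vaddr = 10 = 0b00001010
Split: l1_idx=0, l2_idx=0, offset=10
L1[0] = 0
L2[0][0] = 27
paddr = 27 * 16 + 10 = 442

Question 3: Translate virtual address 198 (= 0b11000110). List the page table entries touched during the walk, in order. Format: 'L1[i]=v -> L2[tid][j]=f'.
Answer: L1[3]=1 -> L2[1][0]=76

Derivation:
vaddr = 198 = 0b11000110
Split: l1_idx=3, l2_idx=0, offset=6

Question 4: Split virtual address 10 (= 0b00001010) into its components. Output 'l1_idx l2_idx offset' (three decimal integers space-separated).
Answer: 0 0 10

Derivation:
vaddr = 10 = 0b00001010
  top 2 bits -> l1_idx = 0
  next 2 bits -> l2_idx = 0
  bottom 4 bits -> offset = 10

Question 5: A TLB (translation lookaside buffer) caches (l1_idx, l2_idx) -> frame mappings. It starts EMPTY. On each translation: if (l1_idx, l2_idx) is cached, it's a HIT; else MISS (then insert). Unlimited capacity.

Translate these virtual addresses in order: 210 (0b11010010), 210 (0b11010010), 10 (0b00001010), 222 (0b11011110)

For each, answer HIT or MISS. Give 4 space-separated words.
Answer: MISS HIT MISS HIT

Derivation:
vaddr=210: (3,1) not in TLB -> MISS, insert
vaddr=210: (3,1) in TLB -> HIT
vaddr=10: (0,0) not in TLB -> MISS, insert
vaddr=222: (3,1) in TLB -> HIT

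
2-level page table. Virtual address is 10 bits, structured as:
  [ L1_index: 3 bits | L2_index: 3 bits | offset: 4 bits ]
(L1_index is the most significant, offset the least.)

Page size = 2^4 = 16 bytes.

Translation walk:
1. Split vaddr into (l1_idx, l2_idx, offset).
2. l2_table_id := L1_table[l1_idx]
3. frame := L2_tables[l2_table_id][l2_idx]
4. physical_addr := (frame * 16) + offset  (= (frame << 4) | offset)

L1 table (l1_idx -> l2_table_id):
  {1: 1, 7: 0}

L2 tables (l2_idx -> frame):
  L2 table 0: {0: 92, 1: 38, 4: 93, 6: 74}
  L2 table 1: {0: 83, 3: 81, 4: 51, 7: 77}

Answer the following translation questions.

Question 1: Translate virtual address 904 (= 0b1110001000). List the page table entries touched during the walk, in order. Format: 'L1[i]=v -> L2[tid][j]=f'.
Answer: L1[7]=0 -> L2[0][0]=92

Derivation:
vaddr = 904 = 0b1110001000
Split: l1_idx=7, l2_idx=0, offset=8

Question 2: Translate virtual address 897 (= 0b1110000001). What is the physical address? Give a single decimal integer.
Answer: 1473

Derivation:
vaddr = 897 = 0b1110000001
Split: l1_idx=7, l2_idx=0, offset=1
L1[7] = 0
L2[0][0] = 92
paddr = 92 * 16 + 1 = 1473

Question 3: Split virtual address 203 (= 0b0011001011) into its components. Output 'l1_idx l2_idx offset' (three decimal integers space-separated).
Answer: 1 4 11

Derivation:
vaddr = 203 = 0b0011001011
  top 3 bits -> l1_idx = 1
  next 3 bits -> l2_idx = 4
  bottom 4 bits -> offset = 11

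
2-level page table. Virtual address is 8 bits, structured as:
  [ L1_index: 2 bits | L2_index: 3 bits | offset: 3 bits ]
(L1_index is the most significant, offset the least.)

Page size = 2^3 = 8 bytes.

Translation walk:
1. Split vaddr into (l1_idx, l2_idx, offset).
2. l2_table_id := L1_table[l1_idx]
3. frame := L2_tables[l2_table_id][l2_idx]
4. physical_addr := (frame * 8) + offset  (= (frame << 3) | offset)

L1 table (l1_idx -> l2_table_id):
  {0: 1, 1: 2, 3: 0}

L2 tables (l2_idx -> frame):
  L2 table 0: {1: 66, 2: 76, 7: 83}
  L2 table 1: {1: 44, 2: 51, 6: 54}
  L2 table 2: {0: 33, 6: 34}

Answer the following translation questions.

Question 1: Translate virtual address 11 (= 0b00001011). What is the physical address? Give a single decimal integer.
vaddr = 11 = 0b00001011
Split: l1_idx=0, l2_idx=1, offset=3
L1[0] = 1
L2[1][1] = 44
paddr = 44 * 8 + 3 = 355

Answer: 355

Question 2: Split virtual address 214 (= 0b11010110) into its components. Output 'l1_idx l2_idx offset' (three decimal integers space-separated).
Answer: 3 2 6

Derivation:
vaddr = 214 = 0b11010110
  top 2 bits -> l1_idx = 3
  next 3 bits -> l2_idx = 2
  bottom 3 bits -> offset = 6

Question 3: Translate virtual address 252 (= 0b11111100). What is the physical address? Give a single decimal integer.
Answer: 668

Derivation:
vaddr = 252 = 0b11111100
Split: l1_idx=3, l2_idx=7, offset=4
L1[3] = 0
L2[0][7] = 83
paddr = 83 * 8 + 4 = 668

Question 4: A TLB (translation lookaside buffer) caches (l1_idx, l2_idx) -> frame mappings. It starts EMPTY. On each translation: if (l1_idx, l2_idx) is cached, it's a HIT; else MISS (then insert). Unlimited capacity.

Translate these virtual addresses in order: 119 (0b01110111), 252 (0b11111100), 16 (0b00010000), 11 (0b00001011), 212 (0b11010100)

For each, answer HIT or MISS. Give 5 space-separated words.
Answer: MISS MISS MISS MISS MISS

Derivation:
vaddr=119: (1,6) not in TLB -> MISS, insert
vaddr=252: (3,7) not in TLB -> MISS, insert
vaddr=16: (0,2) not in TLB -> MISS, insert
vaddr=11: (0,1) not in TLB -> MISS, insert
vaddr=212: (3,2) not in TLB -> MISS, insert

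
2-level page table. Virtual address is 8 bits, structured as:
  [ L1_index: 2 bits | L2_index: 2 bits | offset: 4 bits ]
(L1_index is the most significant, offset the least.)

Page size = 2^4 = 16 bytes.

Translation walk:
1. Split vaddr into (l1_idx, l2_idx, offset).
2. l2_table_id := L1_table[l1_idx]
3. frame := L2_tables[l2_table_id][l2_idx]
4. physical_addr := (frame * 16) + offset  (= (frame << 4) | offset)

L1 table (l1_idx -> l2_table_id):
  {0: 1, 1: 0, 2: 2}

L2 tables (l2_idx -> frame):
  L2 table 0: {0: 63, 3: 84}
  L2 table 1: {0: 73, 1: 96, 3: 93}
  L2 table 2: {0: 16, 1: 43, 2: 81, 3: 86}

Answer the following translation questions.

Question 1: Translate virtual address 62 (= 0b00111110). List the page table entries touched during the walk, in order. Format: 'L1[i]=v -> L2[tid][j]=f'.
vaddr = 62 = 0b00111110
Split: l1_idx=0, l2_idx=3, offset=14

Answer: L1[0]=1 -> L2[1][3]=93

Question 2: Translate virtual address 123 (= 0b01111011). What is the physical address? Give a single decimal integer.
Answer: 1355

Derivation:
vaddr = 123 = 0b01111011
Split: l1_idx=1, l2_idx=3, offset=11
L1[1] = 0
L2[0][3] = 84
paddr = 84 * 16 + 11 = 1355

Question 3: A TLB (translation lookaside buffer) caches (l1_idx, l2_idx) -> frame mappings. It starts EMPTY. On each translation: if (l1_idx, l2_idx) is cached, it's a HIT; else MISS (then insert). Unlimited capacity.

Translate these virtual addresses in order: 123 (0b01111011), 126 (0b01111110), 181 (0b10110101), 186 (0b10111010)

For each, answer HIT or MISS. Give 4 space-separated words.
Answer: MISS HIT MISS HIT

Derivation:
vaddr=123: (1,3) not in TLB -> MISS, insert
vaddr=126: (1,3) in TLB -> HIT
vaddr=181: (2,3) not in TLB -> MISS, insert
vaddr=186: (2,3) in TLB -> HIT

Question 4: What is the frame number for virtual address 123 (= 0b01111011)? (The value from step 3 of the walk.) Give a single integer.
vaddr = 123: l1_idx=1, l2_idx=3
L1[1] = 0; L2[0][3] = 84

Answer: 84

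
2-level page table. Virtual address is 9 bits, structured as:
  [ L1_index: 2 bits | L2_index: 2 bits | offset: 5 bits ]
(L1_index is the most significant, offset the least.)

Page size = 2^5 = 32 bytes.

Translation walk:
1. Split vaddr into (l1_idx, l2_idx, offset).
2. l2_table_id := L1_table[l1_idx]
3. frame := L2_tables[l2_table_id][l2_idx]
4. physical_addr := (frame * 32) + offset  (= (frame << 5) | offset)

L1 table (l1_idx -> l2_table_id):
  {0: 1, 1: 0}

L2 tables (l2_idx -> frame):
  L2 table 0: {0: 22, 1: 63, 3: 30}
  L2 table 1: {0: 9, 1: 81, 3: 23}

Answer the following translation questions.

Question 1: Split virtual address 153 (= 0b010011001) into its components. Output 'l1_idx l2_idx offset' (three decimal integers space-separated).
vaddr = 153 = 0b010011001
  top 2 bits -> l1_idx = 1
  next 2 bits -> l2_idx = 0
  bottom 5 bits -> offset = 25

Answer: 1 0 25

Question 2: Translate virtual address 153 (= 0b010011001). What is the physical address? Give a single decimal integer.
Answer: 729

Derivation:
vaddr = 153 = 0b010011001
Split: l1_idx=1, l2_idx=0, offset=25
L1[1] = 0
L2[0][0] = 22
paddr = 22 * 32 + 25 = 729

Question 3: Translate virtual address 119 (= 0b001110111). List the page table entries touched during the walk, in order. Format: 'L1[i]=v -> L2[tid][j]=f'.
Answer: L1[0]=1 -> L2[1][3]=23

Derivation:
vaddr = 119 = 0b001110111
Split: l1_idx=0, l2_idx=3, offset=23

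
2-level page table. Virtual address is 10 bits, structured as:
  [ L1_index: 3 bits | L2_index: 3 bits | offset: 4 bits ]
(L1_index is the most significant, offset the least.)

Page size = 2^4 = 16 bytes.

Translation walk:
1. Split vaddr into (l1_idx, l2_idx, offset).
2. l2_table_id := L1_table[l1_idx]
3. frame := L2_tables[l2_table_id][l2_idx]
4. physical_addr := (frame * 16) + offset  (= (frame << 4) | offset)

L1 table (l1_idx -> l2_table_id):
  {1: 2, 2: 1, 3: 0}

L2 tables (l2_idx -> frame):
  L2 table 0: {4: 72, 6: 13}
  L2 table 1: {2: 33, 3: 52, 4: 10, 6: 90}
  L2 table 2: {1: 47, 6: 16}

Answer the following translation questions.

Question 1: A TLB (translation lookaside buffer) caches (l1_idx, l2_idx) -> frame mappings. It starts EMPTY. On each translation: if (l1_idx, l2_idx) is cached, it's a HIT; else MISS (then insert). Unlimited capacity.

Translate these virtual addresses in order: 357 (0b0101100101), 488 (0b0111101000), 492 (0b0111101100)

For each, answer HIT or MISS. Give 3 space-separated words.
vaddr=357: (2,6) not in TLB -> MISS, insert
vaddr=488: (3,6) not in TLB -> MISS, insert
vaddr=492: (3,6) in TLB -> HIT

Answer: MISS MISS HIT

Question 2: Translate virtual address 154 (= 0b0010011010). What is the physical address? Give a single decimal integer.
Answer: 762

Derivation:
vaddr = 154 = 0b0010011010
Split: l1_idx=1, l2_idx=1, offset=10
L1[1] = 2
L2[2][1] = 47
paddr = 47 * 16 + 10 = 762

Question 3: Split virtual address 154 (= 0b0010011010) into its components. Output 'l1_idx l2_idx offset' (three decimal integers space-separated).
vaddr = 154 = 0b0010011010
  top 3 bits -> l1_idx = 1
  next 3 bits -> l2_idx = 1
  bottom 4 bits -> offset = 10

Answer: 1 1 10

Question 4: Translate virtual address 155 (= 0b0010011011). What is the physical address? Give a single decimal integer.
Answer: 763

Derivation:
vaddr = 155 = 0b0010011011
Split: l1_idx=1, l2_idx=1, offset=11
L1[1] = 2
L2[2][1] = 47
paddr = 47 * 16 + 11 = 763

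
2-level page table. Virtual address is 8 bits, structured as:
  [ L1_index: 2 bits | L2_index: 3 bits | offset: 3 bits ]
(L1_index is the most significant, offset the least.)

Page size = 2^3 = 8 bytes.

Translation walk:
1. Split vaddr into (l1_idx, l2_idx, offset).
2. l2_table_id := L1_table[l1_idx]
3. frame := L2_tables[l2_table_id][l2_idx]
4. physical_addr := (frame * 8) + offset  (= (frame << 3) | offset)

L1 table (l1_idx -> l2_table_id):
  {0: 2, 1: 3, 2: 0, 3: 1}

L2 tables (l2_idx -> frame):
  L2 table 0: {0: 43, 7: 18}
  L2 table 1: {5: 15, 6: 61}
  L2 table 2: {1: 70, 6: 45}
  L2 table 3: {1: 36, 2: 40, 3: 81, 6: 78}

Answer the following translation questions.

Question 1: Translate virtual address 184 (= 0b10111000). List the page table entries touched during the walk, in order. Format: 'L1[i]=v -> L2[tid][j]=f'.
vaddr = 184 = 0b10111000
Split: l1_idx=2, l2_idx=7, offset=0

Answer: L1[2]=0 -> L2[0][7]=18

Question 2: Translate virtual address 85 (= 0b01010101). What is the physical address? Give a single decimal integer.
Answer: 325

Derivation:
vaddr = 85 = 0b01010101
Split: l1_idx=1, l2_idx=2, offset=5
L1[1] = 3
L2[3][2] = 40
paddr = 40 * 8 + 5 = 325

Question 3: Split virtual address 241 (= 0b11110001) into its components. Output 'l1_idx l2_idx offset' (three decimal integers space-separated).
vaddr = 241 = 0b11110001
  top 2 bits -> l1_idx = 3
  next 3 bits -> l2_idx = 6
  bottom 3 bits -> offset = 1

Answer: 3 6 1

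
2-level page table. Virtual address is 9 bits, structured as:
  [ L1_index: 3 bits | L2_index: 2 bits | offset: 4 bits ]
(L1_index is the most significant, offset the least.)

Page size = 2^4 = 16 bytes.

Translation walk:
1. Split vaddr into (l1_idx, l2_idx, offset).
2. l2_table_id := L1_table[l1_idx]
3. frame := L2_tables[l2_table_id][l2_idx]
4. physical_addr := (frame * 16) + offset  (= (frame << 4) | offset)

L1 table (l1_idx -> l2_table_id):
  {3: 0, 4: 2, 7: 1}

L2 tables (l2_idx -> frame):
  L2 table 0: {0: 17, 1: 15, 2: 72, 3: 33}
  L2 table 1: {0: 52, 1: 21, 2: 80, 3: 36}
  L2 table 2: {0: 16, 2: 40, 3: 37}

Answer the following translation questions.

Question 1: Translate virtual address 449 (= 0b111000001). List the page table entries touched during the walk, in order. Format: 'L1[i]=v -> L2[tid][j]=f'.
Answer: L1[7]=1 -> L2[1][0]=52

Derivation:
vaddr = 449 = 0b111000001
Split: l1_idx=7, l2_idx=0, offset=1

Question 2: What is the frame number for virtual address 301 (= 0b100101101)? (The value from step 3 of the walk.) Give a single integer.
Answer: 40

Derivation:
vaddr = 301: l1_idx=4, l2_idx=2
L1[4] = 2; L2[2][2] = 40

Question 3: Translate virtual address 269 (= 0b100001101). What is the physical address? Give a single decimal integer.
vaddr = 269 = 0b100001101
Split: l1_idx=4, l2_idx=0, offset=13
L1[4] = 2
L2[2][0] = 16
paddr = 16 * 16 + 13 = 269

Answer: 269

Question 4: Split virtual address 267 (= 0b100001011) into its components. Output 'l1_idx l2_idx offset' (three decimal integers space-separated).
vaddr = 267 = 0b100001011
  top 3 bits -> l1_idx = 4
  next 2 bits -> l2_idx = 0
  bottom 4 bits -> offset = 11

Answer: 4 0 11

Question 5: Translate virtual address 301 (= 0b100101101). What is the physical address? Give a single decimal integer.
Answer: 653

Derivation:
vaddr = 301 = 0b100101101
Split: l1_idx=4, l2_idx=2, offset=13
L1[4] = 2
L2[2][2] = 40
paddr = 40 * 16 + 13 = 653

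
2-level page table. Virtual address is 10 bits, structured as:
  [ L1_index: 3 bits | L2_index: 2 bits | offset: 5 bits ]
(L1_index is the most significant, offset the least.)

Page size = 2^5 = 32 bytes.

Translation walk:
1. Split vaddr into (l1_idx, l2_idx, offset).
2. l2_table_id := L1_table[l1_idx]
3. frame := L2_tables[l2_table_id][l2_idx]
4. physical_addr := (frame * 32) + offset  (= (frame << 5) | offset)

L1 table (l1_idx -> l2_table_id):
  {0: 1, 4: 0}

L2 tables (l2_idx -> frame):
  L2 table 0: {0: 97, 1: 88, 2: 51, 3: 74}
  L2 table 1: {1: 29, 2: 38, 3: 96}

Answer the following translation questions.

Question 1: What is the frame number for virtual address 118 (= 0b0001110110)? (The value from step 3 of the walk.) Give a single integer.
vaddr = 118: l1_idx=0, l2_idx=3
L1[0] = 1; L2[1][3] = 96

Answer: 96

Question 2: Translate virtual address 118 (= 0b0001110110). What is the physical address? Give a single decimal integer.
vaddr = 118 = 0b0001110110
Split: l1_idx=0, l2_idx=3, offset=22
L1[0] = 1
L2[1][3] = 96
paddr = 96 * 32 + 22 = 3094

Answer: 3094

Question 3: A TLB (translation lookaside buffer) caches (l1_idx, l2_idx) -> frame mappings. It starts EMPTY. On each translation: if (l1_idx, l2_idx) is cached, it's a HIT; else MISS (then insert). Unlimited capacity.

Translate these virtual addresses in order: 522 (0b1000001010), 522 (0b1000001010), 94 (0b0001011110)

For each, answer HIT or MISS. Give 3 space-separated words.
vaddr=522: (4,0) not in TLB -> MISS, insert
vaddr=522: (4,0) in TLB -> HIT
vaddr=94: (0,2) not in TLB -> MISS, insert

Answer: MISS HIT MISS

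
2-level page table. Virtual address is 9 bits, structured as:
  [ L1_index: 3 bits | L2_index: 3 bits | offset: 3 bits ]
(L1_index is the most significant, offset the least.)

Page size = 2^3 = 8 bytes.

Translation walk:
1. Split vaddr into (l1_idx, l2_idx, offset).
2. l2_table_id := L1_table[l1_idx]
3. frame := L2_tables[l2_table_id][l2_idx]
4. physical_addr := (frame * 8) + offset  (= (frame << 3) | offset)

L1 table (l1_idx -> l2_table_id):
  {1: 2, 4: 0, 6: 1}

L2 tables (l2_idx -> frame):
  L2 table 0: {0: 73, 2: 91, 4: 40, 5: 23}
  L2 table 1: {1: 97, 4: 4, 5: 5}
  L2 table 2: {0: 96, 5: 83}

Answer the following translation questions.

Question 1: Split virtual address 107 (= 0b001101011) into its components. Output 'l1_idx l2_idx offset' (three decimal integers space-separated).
vaddr = 107 = 0b001101011
  top 3 bits -> l1_idx = 1
  next 3 bits -> l2_idx = 5
  bottom 3 bits -> offset = 3

Answer: 1 5 3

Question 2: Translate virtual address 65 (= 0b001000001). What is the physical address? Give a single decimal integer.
vaddr = 65 = 0b001000001
Split: l1_idx=1, l2_idx=0, offset=1
L1[1] = 2
L2[2][0] = 96
paddr = 96 * 8 + 1 = 769

Answer: 769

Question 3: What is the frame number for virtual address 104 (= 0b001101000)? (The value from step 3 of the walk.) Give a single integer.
vaddr = 104: l1_idx=1, l2_idx=5
L1[1] = 2; L2[2][5] = 83

Answer: 83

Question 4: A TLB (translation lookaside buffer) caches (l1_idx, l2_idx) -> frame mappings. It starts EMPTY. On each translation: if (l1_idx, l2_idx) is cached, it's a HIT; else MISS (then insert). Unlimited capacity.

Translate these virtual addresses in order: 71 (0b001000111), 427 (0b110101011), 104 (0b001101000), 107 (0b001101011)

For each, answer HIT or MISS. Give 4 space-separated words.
Answer: MISS MISS MISS HIT

Derivation:
vaddr=71: (1,0) not in TLB -> MISS, insert
vaddr=427: (6,5) not in TLB -> MISS, insert
vaddr=104: (1,5) not in TLB -> MISS, insert
vaddr=107: (1,5) in TLB -> HIT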